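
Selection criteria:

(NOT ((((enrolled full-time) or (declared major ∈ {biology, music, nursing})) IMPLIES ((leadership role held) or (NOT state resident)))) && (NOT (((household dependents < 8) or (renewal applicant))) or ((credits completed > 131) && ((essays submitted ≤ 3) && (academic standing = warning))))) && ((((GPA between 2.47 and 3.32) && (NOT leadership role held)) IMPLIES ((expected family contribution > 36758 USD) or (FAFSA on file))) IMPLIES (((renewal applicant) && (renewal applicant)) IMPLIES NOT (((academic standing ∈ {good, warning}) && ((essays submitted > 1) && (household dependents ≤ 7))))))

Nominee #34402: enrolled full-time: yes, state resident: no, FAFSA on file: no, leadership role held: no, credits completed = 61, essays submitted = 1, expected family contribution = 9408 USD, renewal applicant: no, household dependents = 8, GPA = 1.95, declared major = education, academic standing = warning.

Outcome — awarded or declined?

Declined

Atomic conditions:
  enrolled full-time: yes → true
  declared major ∈ {biology, music, nursing}: education is not in the set → false
  leadership role held: no → false
  NOT state resident: no → true
  household dependents < 8: 8 < 8 is false
  renewal applicant: no → false
  credits completed > 131: 61 > 131 is false
  essays submitted ≤ 3: 1 ≤ 3 is true
  academic standing = warning: warning == warning is true
  GPA between 2.47 and 3.32: 1.95 in [2.47, 3.32] is false
  NOT leadership role held: no → true
  expected family contribution > 36758 USD: 9408 > 36758 is false
  FAFSA on file: no → false
  academic standing ∈ {good, warning}: warning is in the set → true
  essays submitted > 1: 1 > 1 is false
  household dependents ≤ 7: 8 ≤ 7 is false
Combine:
[1.1.1.1] true OR false = true
[1.1.1.2] false OR true = true
[1.1.1] true → true = true
[1.1] NOT true = false
[1.2.1.1] false OR false = false
[1.2.1] NOT false = true
[1.2.2.2] true AND true = true
[1.2.2] false AND true = false
[1.2] true OR false = true
[1] false AND true = false
[2.1.1] false AND true = false
[2.1.2] false OR false = false
[2.1] false → false (antecedent false ⇒ implication holds) = true
[2.2.1] false AND false = false
[2.2.2.1.2] false AND false = false
[2.2.2.1] true AND false = false
[2.2.2] NOT false = true
[2.2] false → true (antecedent false ⇒ implication holds) = true
[2] true → true = true
[root] false AND true = false
Overall: false → declined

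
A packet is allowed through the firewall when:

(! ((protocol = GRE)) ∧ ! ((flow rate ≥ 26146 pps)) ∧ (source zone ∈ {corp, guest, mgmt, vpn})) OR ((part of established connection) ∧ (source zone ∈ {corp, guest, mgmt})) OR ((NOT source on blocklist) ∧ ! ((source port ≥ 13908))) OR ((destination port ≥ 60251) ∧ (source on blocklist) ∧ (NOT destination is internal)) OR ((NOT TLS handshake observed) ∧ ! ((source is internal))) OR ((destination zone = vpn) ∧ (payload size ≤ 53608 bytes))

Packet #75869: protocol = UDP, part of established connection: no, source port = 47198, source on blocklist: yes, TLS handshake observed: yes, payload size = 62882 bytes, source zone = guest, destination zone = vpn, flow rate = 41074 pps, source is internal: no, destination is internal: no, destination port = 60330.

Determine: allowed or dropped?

Allowed

Atomic conditions:
  protocol = GRE: UDP == GRE is false
  flow rate ≥ 26146 pps: 41074 ≥ 26146 is true
  source zone ∈ {corp, guest, mgmt, vpn}: guest is in the set → true
  part of established connection: no → false
  source zone ∈ {corp, guest, mgmt}: guest is in the set → true
  NOT source on blocklist: yes → false
  source port ≥ 13908: 47198 ≥ 13908 is true
  destination port ≥ 60251: 60330 ≥ 60251 is true
  source on blocklist: yes → true
  NOT destination is internal: no → true
  NOT TLS handshake observed: yes → false
  source is internal: no → false
  destination zone = vpn: vpn == vpn is true
  payload size ≤ 53608 bytes: 62882 ≤ 53608 is false
Combine:
[1.1] NOT false = true
[1.2] NOT true = false
[1] true AND false AND true = false
[2] false AND true = false
[3.2] NOT true = false
[3] false AND false = false
[4] true AND true AND true = true
[5.2] NOT false = true
[5] false AND true = false
[6] true AND false = false
[root] false OR false OR false OR true OR false OR false = true
Overall: true → allowed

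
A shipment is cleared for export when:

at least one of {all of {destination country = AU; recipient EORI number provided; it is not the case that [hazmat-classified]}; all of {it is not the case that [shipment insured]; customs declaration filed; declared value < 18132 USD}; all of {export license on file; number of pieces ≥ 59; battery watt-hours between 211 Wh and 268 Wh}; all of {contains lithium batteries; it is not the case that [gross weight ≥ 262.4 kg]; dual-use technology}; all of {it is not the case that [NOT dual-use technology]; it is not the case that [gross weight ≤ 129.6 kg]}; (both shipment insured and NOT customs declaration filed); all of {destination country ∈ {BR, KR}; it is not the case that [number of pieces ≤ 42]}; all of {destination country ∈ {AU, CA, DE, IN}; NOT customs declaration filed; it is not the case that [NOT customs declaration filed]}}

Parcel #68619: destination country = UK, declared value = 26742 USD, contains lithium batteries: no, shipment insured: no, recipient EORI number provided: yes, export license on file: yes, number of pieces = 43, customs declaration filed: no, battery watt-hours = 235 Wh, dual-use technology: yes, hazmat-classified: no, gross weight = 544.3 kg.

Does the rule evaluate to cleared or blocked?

Atomic conditions:
  destination country = AU: UK == AU is false
  recipient EORI number provided: yes → true
  hazmat-classified: no → false
  shipment insured: no → false
  customs declaration filed: no → false
  declared value < 18132 USD: 26742 < 18132 is false
  export license on file: yes → true
  number of pieces ≥ 59: 43 ≥ 59 is false
  battery watt-hours between 211 Wh and 268 Wh: 235 in [211, 268] is true
  contains lithium batteries: no → false
  gross weight ≥ 262.4 kg: 544.3 ≥ 262.4 is true
  dual-use technology: yes → true
  NOT dual-use technology: yes → false
  gross weight ≤ 129.6 kg: 544.3 ≤ 129.6 is false
  NOT customs declaration filed: no → true
  destination country ∈ {BR, KR}: UK is not in the set → false
  number of pieces ≤ 42: 43 ≤ 42 is false
  destination country ∈ {AU, CA, DE, IN}: UK is not in the set → false
Combine:
[1.3] NOT false = true
[1] false AND true AND true = false
[2.1] NOT false = true
[2] true AND false AND false = false
[3] true AND false AND true = false
[4.2] NOT true = false
[4] false AND false AND true = false
[5.1] NOT false = true
[5.2] NOT false = true
[5] true AND true = true
[6] false AND true = false
[7.2] NOT false = true
[7] false AND true = false
[8.3] NOT true = false
[8] false AND true AND false = false
[root] false OR false OR false OR false OR true OR false OR false OR false = true
Overall: true → cleared

Cleared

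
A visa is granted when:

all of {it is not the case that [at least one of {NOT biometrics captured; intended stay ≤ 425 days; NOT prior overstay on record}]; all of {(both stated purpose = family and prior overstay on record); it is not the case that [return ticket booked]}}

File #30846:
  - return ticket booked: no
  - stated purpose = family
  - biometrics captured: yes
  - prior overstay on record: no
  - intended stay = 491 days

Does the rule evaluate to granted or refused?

Refused

Atomic conditions:
  NOT biometrics captured: yes → false
  intended stay ≤ 425 days: 491 ≤ 425 is false
  NOT prior overstay on record: no → true
  stated purpose = family: family == family is true
  prior overstay on record: no → false
  return ticket booked: no → false
Combine:
[1.1] false OR false OR true = true
[1] NOT true = false
[2.1] true AND false = false
[2.2] NOT false = true
[2] false AND true = false
[root] false AND false = false
Overall: false → refused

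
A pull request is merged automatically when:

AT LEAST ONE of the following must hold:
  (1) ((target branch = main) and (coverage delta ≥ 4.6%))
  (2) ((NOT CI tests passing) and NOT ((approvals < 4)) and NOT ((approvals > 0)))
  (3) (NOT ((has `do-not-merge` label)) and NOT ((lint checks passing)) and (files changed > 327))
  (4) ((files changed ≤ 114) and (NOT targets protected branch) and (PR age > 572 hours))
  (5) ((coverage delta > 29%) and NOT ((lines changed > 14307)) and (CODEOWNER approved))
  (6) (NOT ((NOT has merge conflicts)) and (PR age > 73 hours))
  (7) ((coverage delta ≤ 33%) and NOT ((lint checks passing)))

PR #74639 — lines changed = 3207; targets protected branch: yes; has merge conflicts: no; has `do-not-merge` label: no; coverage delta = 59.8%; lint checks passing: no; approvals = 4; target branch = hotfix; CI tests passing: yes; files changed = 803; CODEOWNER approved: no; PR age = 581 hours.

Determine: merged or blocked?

Merged

Atomic conditions:
  target branch = main: hotfix == main is false
  coverage delta ≥ 4.6%: 59.8 ≥ 4.6 is true
  NOT CI tests passing: yes → false
  approvals < 4: 4 < 4 is false
  approvals > 0: 4 > 0 is true
  has `do-not-merge` label: no → false
  lint checks passing: no → false
  files changed > 327: 803 > 327 is true
  files changed ≤ 114: 803 ≤ 114 is false
  NOT targets protected branch: yes → false
  PR age > 572 hours: 581 > 572 is true
  coverage delta > 29%: 59.8 > 29 is true
  lines changed > 14307: 3207 > 14307 is false
  CODEOWNER approved: no → false
  NOT has merge conflicts: no → true
  PR age > 73 hours: 581 > 73 is true
  coverage delta ≤ 33%: 59.8 ≤ 33 is false
Combine:
[1] false AND true = false
[2.2] NOT false = true
[2.3] NOT true = false
[2] false AND true AND false = false
[3.1] NOT false = true
[3.2] NOT false = true
[3] true AND true AND true = true
[4] false AND false AND true = false
[5.2] NOT false = true
[5] true AND true AND false = false
[6.1] NOT true = false
[6] false AND true = false
[7.2] NOT false = true
[7] false AND true = false
[root] false OR false OR true OR false OR false OR false OR false = true
Overall: true → merged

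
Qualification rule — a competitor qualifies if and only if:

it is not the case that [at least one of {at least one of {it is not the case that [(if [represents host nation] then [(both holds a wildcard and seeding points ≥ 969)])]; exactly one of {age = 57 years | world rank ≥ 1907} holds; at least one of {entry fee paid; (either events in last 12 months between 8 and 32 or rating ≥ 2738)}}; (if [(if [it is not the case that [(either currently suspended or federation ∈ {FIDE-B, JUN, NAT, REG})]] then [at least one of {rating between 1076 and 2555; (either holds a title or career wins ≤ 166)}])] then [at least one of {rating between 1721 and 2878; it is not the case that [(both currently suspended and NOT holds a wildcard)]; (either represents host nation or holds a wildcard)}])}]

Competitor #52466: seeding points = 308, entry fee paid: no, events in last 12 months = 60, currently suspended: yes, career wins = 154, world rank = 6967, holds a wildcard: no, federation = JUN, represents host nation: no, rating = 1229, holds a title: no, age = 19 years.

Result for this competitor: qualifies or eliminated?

Atomic conditions:
  represents host nation: no → false
  holds a wildcard: no → false
  seeding points ≥ 969: 308 ≥ 969 is false
  age = 57 years: 19 == 57 is false
  world rank ≥ 1907: 6967 ≥ 1907 is true
  entry fee paid: no → false
  events in last 12 months between 8 and 32: 60 in [8, 32] is false
  rating ≥ 2738: 1229 ≥ 2738 is false
  currently suspended: yes → true
  federation ∈ {FIDE-B, JUN, NAT, REG}: JUN is in the set → true
  rating between 1076 and 2555: 1229 in [1076, 2555] is true
  holds a title: no → false
  career wins ≤ 166: 154 ≤ 166 is true
  rating between 1721 and 2878: 1229 in [1721, 2878] is false
  NOT holds a wildcard: no → true
Combine:
[1.1.1.1.2] false AND false = false
[1.1.1.1] false → false (antecedent false ⇒ implication holds) = true
[1.1.1] NOT true = false
[1.1.2] exactly-one(false, true) = true
[1.1.3.2] false OR false = false
[1.1.3] false OR false = false
[1.1] false OR true OR false = true
[1.2.1.1.1] true OR true = true
[1.2.1.1] NOT true = false
[1.2.1.2.2] false OR true = true
[1.2.1.2] true OR true = true
[1.2.1] false → true (antecedent false ⇒ implication holds) = true
[1.2.2.2.1] true AND true = true
[1.2.2.2] NOT true = false
[1.2.2.3] false OR false = false
[1.2.2] false OR false OR false = false
[1.2] true → false = false
[1] true OR false = true
[root] NOT true = false
Overall: false → eliminated

Eliminated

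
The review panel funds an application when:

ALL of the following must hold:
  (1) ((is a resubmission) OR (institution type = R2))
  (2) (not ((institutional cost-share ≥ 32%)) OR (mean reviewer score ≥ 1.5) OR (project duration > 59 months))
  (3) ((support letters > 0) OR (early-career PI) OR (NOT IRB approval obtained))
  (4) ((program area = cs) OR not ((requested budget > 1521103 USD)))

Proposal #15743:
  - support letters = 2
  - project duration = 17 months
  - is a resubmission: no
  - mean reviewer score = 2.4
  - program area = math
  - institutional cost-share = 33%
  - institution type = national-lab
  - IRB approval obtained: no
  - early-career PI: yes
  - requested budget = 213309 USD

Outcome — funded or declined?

Declined

Atomic conditions:
  is a resubmission: no → false
  institution type = R2: national-lab == R2 is false
  institutional cost-share ≥ 32%: 33 ≥ 32 is true
  mean reviewer score ≥ 1.5: 2.4 ≥ 1.5 is true
  project duration > 59 months: 17 > 59 is false
  support letters > 0: 2 > 0 is true
  early-career PI: yes → true
  NOT IRB approval obtained: no → true
  program area = cs: math == cs is false
  requested budget > 1521103 USD: 213309 > 1521103 is false
Combine:
[1] false OR false = false
[2.1] NOT true = false
[2] false OR true OR false = true
[3] true OR true OR true = true
[4.2] NOT false = true
[4] false OR true = true
[root] false AND true AND true AND true = false
Overall: false → declined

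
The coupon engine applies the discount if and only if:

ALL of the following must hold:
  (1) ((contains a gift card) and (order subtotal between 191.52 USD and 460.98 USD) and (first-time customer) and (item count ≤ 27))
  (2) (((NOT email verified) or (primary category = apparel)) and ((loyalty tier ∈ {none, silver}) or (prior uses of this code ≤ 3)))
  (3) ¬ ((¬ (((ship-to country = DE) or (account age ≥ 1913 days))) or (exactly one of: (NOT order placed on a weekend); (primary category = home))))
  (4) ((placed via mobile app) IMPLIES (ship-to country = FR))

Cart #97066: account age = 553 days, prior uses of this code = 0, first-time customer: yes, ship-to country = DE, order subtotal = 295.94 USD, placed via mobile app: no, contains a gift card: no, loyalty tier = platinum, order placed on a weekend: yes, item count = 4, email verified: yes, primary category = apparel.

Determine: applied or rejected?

Rejected

Atomic conditions:
  contains a gift card: no → false
  order subtotal between 191.52 USD and 460.98 USD: 295.94 in [191.52, 460.98] is true
  first-time customer: yes → true
  item count ≤ 27: 4 ≤ 27 is true
  NOT email verified: yes → false
  primary category = apparel: apparel == apparel is true
  loyalty tier ∈ {none, silver}: platinum is not in the set → false
  prior uses of this code ≤ 3: 0 ≤ 3 is true
  ship-to country = DE: DE == DE is true
  account age ≥ 1913 days: 553 ≥ 1913 is false
  NOT order placed on a weekend: yes → false
  primary category = home: apparel == home is false
  placed via mobile app: no → false
  ship-to country = FR: DE == FR is false
Combine:
[1] false AND true AND true AND true = false
[2.1] false OR true = true
[2.2] false OR true = true
[2] true AND true = true
[3.1.1.1] true OR false = true
[3.1.1] NOT true = false
[3.1.2] exactly-one(false, false) = false
[3.1] false OR false = false
[3] NOT false = true
[4] false → false (antecedent false ⇒ implication holds) = true
[root] false AND true AND true AND true = false
Overall: false → rejected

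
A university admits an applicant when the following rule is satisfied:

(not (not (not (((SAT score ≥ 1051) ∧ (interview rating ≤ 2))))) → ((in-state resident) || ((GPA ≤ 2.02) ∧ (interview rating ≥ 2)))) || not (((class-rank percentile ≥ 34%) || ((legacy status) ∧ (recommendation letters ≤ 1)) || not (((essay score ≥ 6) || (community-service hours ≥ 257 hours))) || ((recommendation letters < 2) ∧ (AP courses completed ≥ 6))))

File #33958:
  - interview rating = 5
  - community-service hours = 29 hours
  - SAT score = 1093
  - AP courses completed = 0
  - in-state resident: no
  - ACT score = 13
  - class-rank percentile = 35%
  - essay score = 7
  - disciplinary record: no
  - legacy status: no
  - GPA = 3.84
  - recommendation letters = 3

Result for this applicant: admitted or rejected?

Atomic conditions:
  SAT score ≥ 1051: 1093 ≥ 1051 is true
  interview rating ≤ 2: 5 ≤ 2 is false
  in-state resident: no → false
  GPA ≤ 2.02: 3.84 ≤ 2.02 is false
  interview rating ≥ 2: 5 ≥ 2 is true
  class-rank percentile ≥ 34%: 35 ≥ 34 is true
  legacy status: no → false
  recommendation letters ≤ 1: 3 ≤ 1 is false
  essay score ≥ 6: 7 ≥ 6 is true
  community-service hours ≥ 257 hours: 29 ≥ 257 is false
  recommendation letters < 2: 3 < 2 is false
  AP courses completed ≥ 6: 0 ≥ 6 is false
Combine:
[1.1.1.1.1] true AND false = false
[1.1.1.1] NOT false = true
[1.1.1] NOT true = false
[1.1] NOT false = true
[1.2.2] false AND true = false
[1.2] false OR false = false
[1] true → false = false
[2.1.2] false AND false = false
[2.1.3.1] true OR false = true
[2.1.3] NOT true = false
[2.1.4] false AND false = false
[2.1] true OR false OR false OR false = true
[2] NOT true = false
[root] false OR false = false
Overall: false → rejected

Rejected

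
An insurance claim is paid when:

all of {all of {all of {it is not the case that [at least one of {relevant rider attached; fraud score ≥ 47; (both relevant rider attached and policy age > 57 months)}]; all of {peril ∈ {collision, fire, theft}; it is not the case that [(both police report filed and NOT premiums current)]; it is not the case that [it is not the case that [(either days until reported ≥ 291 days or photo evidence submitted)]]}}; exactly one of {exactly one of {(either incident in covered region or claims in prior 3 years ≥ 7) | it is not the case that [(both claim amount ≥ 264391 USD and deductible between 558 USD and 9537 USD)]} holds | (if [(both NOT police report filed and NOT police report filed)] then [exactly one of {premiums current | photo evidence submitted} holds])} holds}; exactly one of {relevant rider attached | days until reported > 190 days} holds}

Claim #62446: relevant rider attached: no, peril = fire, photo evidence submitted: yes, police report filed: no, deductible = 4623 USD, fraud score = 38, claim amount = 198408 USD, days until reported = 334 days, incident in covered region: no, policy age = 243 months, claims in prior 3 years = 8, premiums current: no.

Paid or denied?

Atomic conditions:
  relevant rider attached: no → false
  fraud score ≥ 47: 38 ≥ 47 is false
  policy age > 57 months: 243 > 57 is true
  peril ∈ {collision, fire, theft}: fire is in the set → true
  police report filed: no → false
  NOT premiums current: no → true
  days until reported ≥ 291 days: 334 ≥ 291 is true
  photo evidence submitted: yes → true
  incident in covered region: no → false
  claims in prior 3 years ≥ 7: 8 ≥ 7 is true
  claim amount ≥ 264391 USD: 198408 ≥ 264391 is false
  deductible between 558 USD and 9537 USD: 4623 in [558, 9537] is true
  NOT police report filed: no → true
  premiums current: no → false
  days until reported > 190 days: 334 > 190 is true
Combine:
[1.1.1.1.3] false AND true = false
[1.1.1.1] false OR false OR false = false
[1.1.1] NOT false = true
[1.1.2.2.1] false AND true = false
[1.1.2.2] NOT false = true
[1.1.2.3.1.1] true OR true = true
[1.1.2.3.1] NOT true = false
[1.1.2.3] NOT false = true
[1.1.2] true AND true AND true = true
[1.1] true AND true = true
[1.2.1.1] false OR true = true
[1.2.1.2.1] false AND true = false
[1.2.1.2] NOT false = true
[1.2.1] exactly-one(true, true) = false
[1.2.2.1] true AND true = true
[1.2.2.2] exactly-one(false, true) = true
[1.2.2] true → true = true
[1.2] exactly-one(false, true) = true
[1] true AND true = true
[2] exactly-one(false, true) = true
[root] true AND true = true
Overall: true → paid

Paid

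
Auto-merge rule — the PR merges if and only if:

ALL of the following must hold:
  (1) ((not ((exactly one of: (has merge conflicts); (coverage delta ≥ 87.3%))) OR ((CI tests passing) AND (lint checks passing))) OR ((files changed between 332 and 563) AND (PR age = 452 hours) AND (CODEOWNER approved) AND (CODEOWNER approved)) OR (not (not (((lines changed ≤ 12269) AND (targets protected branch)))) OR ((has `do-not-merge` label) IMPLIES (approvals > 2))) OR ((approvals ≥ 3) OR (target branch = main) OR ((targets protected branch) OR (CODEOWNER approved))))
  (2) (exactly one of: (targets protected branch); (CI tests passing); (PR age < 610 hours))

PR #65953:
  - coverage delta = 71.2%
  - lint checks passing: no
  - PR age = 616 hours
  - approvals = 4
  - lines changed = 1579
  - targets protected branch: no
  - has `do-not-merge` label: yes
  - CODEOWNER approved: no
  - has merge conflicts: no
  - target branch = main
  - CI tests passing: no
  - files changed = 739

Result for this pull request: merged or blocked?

Atomic conditions:
  has merge conflicts: no → false
  coverage delta ≥ 87.3%: 71.2 ≥ 87.3 is false
  CI tests passing: no → false
  lint checks passing: no → false
  files changed between 332 and 563: 739 in [332, 563] is false
  PR age = 452 hours: 616 == 452 is false
  CODEOWNER approved: no → false
  lines changed ≤ 12269: 1579 ≤ 12269 is true
  targets protected branch: no → false
  has `do-not-merge` label: yes → true
  approvals > 2: 4 > 2 is true
  approvals ≥ 3: 4 ≥ 3 is true
  target branch = main: main == main is true
  PR age < 610 hours: 616 < 610 is false
Combine:
[1.1.1.1] exactly-one(false, false) = false
[1.1.1] NOT false = true
[1.1.2] false AND false = false
[1.1] true OR false = true
[1.2] false AND false AND false AND false = false
[1.3.1.1.1] true AND false = false
[1.3.1.1] NOT false = true
[1.3.1] NOT true = false
[1.3.2] true → true = true
[1.3] false OR true = true
[1.4.3] false OR false = false
[1.4] true OR true OR false = true
[1] true OR false OR true OR true = true
[2] exactly-one(false, false, false) = false
[root] true AND false = false
Overall: false → blocked

Blocked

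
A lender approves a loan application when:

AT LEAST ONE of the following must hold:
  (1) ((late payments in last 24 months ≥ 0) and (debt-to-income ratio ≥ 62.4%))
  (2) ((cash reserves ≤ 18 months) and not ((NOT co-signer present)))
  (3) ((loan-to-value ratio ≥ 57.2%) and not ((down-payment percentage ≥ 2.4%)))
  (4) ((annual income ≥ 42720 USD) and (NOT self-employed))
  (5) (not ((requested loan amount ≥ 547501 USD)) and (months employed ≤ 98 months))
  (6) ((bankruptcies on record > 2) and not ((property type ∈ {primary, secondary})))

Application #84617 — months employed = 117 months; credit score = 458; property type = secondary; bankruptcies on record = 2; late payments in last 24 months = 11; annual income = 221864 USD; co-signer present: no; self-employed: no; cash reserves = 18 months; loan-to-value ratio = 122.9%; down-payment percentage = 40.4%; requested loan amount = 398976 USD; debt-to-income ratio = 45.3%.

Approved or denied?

Atomic conditions:
  late payments in last 24 months ≥ 0: 11 ≥ 0 is true
  debt-to-income ratio ≥ 62.4%: 45.3 ≥ 62.4 is false
  cash reserves ≤ 18 months: 18 ≤ 18 is true
  NOT co-signer present: no → true
  loan-to-value ratio ≥ 57.2%: 122.9 ≥ 57.2 is true
  down-payment percentage ≥ 2.4%: 40.4 ≥ 2.4 is true
  annual income ≥ 42720 USD: 221864 ≥ 42720 is true
  NOT self-employed: no → true
  requested loan amount ≥ 547501 USD: 398976 ≥ 547501 is false
  months employed ≤ 98 months: 117 ≤ 98 is false
  bankruptcies on record > 2: 2 > 2 is false
  property type ∈ {primary, secondary}: secondary is in the set → true
Combine:
[1] true AND false = false
[2.2] NOT true = false
[2] true AND false = false
[3.2] NOT true = false
[3] true AND false = false
[4] true AND true = true
[5.1] NOT false = true
[5] true AND false = false
[6.2] NOT true = false
[6] false AND false = false
[root] false OR false OR false OR true OR false OR false = true
Overall: true → approved

Approved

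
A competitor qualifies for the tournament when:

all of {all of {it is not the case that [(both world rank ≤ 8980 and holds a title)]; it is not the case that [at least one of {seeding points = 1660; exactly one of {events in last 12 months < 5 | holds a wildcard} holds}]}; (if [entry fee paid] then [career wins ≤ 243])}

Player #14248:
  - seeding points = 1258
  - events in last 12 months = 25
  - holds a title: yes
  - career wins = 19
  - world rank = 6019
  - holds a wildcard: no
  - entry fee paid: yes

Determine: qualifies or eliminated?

Atomic conditions:
  world rank ≤ 8980: 6019 ≤ 8980 is true
  holds a title: yes → true
  seeding points = 1660: 1258 == 1660 is false
  events in last 12 months < 5: 25 < 5 is false
  holds a wildcard: no → false
  entry fee paid: yes → true
  career wins ≤ 243: 19 ≤ 243 is true
Combine:
[1.1.1] true AND true = true
[1.1] NOT true = false
[1.2.1.2] exactly-one(false, false) = false
[1.2.1] false OR false = false
[1.2] NOT false = true
[1] false AND true = false
[2] true → true = true
[root] false AND true = false
Overall: false → eliminated

Eliminated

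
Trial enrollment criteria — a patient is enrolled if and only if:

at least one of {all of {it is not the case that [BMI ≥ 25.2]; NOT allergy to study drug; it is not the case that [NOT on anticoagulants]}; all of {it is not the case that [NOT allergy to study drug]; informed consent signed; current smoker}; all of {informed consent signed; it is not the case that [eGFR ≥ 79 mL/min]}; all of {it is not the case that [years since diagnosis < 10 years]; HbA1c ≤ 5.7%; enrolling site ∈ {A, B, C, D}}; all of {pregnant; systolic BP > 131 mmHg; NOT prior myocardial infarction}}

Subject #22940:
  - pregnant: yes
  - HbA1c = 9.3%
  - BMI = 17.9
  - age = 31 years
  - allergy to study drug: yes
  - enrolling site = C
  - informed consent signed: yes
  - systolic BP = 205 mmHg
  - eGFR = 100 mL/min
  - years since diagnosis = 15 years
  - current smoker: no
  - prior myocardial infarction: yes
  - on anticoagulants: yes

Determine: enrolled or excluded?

Excluded

Atomic conditions:
  BMI ≥ 25.2: 17.9 ≥ 25.2 is false
  NOT allergy to study drug: yes → false
  NOT on anticoagulants: yes → false
  informed consent signed: yes → true
  current smoker: no → false
  eGFR ≥ 79 mL/min: 100 ≥ 79 is true
  years since diagnosis < 10 years: 15 < 10 is false
  HbA1c ≤ 5.7%: 9.3 ≤ 5.7 is false
  enrolling site ∈ {A, B, C, D}: C is in the set → true
  pregnant: yes → true
  systolic BP > 131 mmHg: 205 > 131 is true
  NOT prior myocardial infarction: yes → false
Combine:
[1.1] NOT false = true
[1.3] NOT false = true
[1] true AND false AND true = false
[2.1] NOT false = true
[2] true AND true AND false = false
[3.2] NOT true = false
[3] true AND false = false
[4.1] NOT false = true
[4] true AND false AND true = false
[5] true AND true AND false = false
[root] false OR false OR false OR false OR false = false
Overall: false → excluded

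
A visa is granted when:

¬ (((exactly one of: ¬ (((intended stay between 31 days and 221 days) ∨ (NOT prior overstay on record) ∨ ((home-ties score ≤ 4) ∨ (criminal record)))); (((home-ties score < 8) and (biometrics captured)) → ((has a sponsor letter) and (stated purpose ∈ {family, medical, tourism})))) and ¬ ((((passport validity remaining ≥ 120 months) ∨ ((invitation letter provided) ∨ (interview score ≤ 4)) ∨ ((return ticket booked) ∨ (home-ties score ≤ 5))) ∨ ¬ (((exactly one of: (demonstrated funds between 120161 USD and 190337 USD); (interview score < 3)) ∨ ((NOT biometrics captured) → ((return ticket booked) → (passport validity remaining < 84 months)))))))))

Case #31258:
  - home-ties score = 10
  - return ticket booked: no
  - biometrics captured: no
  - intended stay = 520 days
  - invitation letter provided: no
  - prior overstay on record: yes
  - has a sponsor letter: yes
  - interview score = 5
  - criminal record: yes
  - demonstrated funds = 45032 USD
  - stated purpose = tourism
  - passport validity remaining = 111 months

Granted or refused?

Atomic conditions:
  intended stay between 31 days and 221 days: 520 in [31, 221] is false
  NOT prior overstay on record: yes → false
  home-ties score ≤ 4: 10 ≤ 4 is false
  criminal record: yes → true
  home-ties score < 8: 10 < 8 is false
  biometrics captured: no → false
  has a sponsor letter: yes → true
  stated purpose ∈ {family, medical, tourism}: tourism is in the set → true
  passport validity remaining ≥ 120 months: 111 ≥ 120 is false
  invitation letter provided: no → false
  interview score ≤ 4: 5 ≤ 4 is false
  return ticket booked: no → false
  home-ties score ≤ 5: 10 ≤ 5 is false
  demonstrated funds between 120161 USD and 190337 USD: 45032 in [120161, 190337] is false
  interview score < 3: 5 < 3 is false
  NOT biometrics captured: no → true
  passport validity remaining < 84 months: 111 < 84 is false
Combine:
[1.1.1.1.3] false OR true = true
[1.1.1.1] false OR false OR true = true
[1.1.1] NOT true = false
[1.1.2.1] false AND false = false
[1.1.2.2] true AND true = true
[1.1.2] false → true (antecedent false ⇒ implication holds) = true
[1.1] exactly-one(false, true) = true
[1.2.1.1.2] false OR false = false
[1.2.1.1.3] false OR false = false
[1.2.1.1] false OR false OR false = false
[1.2.1.2.1.1] exactly-one(false, false) = false
[1.2.1.2.1.2.2] false → false (antecedent false ⇒ implication holds) = true
[1.2.1.2.1.2] true → true = true
[1.2.1.2.1] false OR true = true
[1.2.1.2] NOT true = false
[1.2.1] false OR false = false
[1.2] NOT false = true
[1] true AND true = true
[root] NOT true = false
Overall: false → refused

Refused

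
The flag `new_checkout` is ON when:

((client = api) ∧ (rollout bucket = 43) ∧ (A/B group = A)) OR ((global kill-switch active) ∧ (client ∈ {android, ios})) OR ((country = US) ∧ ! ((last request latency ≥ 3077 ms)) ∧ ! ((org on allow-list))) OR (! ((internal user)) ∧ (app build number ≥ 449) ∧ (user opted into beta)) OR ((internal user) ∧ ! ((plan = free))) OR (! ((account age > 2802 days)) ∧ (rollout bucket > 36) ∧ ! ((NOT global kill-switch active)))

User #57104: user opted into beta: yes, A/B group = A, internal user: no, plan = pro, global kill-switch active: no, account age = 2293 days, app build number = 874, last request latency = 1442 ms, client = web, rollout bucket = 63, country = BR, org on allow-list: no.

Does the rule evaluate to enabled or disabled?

Atomic conditions:
  client = api: web == api is false
  rollout bucket = 43: 63 == 43 is false
  A/B group = A: A == A is true
  global kill-switch active: no → false
  client ∈ {android, ios}: web is not in the set → false
  country = US: BR == US is false
  last request latency ≥ 3077 ms: 1442 ≥ 3077 is false
  org on allow-list: no → false
  internal user: no → false
  app build number ≥ 449: 874 ≥ 449 is true
  user opted into beta: yes → true
  plan = free: pro == free is false
  account age > 2802 days: 2293 > 2802 is false
  rollout bucket > 36: 63 > 36 is true
  NOT global kill-switch active: no → true
Combine:
[1] false AND false AND true = false
[2] false AND false = false
[3.2] NOT false = true
[3.3] NOT false = true
[3] false AND true AND true = false
[4.1] NOT false = true
[4] true AND true AND true = true
[5.2] NOT false = true
[5] false AND true = false
[6.1] NOT false = true
[6.3] NOT true = false
[6] true AND true AND false = false
[root] false OR false OR false OR true OR false OR false = true
Overall: true → enabled

Enabled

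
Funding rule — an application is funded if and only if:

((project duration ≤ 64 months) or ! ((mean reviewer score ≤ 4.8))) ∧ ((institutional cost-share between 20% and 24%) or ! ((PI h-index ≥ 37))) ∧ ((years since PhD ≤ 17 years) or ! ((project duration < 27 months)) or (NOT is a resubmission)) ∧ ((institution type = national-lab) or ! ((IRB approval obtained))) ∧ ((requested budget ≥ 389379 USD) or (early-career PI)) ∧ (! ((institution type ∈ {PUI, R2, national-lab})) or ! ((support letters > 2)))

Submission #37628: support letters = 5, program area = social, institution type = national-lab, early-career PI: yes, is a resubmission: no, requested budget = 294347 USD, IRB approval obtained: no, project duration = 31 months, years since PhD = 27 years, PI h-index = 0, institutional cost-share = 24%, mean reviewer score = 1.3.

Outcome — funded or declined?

Atomic conditions:
  project duration ≤ 64 months: 31 ≤ 64 is true
  mean reviewer score ≤ 4.8: 1.3 ≤ 4.8 is true
  institutional cost-share between 20% and 24%: 24 in [20, 24] is true
  PI h-index ≥ 37: 0 ≥ 37 is false
  years since PhD ≤ 17 years: 27 ≤ 17 is false
  project duration < 27 months: 31 < 27 is false
  NOT is a resubmission: no → true
  institution type = national-lab: national-lab == national-lab is true
  IRB approval obtained: no → false
  requested budget ≥ 389379 USD: 294347 ≥ 389379 is false
  early-career PI: yes → true
  institution type ∈ {PUI, R2, national-lab}: national-lab is in the set → true
  support letters > 2: 5 > 2 is true
Combine:
[1.2] NOT true = false
[1] true OR false = true
[2.2] NOT false = true
[2] true OR true = true
[3.2] NOT false = true
[3] false OR true OR true = true
[4.2] NOT false = true
[4] true OR true = true
[5] false OR true = true
[6.1] NOT true = false
[6.2] NOT true = false
[6] false OR false = false
[root] true AND true AND true AND true AND true AND false = false
Overall: false → declined

Declined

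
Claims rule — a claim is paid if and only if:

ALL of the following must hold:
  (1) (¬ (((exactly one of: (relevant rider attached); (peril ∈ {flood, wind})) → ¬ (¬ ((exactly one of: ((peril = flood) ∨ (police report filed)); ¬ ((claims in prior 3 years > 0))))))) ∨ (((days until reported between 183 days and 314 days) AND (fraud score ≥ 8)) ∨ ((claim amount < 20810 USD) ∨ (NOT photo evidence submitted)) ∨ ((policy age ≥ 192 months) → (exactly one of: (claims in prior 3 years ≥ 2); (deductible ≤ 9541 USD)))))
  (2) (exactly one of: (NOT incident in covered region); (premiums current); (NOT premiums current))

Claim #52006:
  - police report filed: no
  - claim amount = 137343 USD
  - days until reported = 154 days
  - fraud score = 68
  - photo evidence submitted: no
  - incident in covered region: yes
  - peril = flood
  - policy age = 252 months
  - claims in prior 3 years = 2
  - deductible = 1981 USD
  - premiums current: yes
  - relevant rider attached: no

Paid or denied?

Paid

Atomic conditions:
  relevant rider attached: no → false
  peril ∈ {flood, wind}: flood is in the set → true
  peril = flood: flood == flood is true
  police report filed: no → false
  claims in prior 3 years > 0: 2 > 0 is true
  days until reported between 183 days and 314 days: 154 in [183, 314] is false
  fraud score ≥ 8: 68 ≥ 8 is true
  claim amount < 20810 USD: 137343 < 20810 is false
  NOT photo evidence submitted: no → true
  policy age ≥ 192 months: 252 ≥ 192 is true
  claims in prior 3 years ≥ 2: 2 ≥ 2 is true
  deductible ≤ 9541 USD: 1981 ≤ 9541 is true
  NOT incident in covered region: yes → false
  premiums current: yes → true
  NOT premiums current: yes → false
Combine:
[1.1.1.1] exactly-one(false, true) = true
[1.1.1.2.1.1.1] true OR false = true
[1.1.1.2.1.1.2] NOT true = false
[1.1.1.2.1.1] exactly-one(true, false) = true
[1.1.1.2.1] NOT true = false
[1.1.1.2] NOT false = true
[1.1.1] true → true = true
[1.1] NOT true = false
[1.2.1] false AND true = false
[1.2.2] false OR true = true
[1.2.3.2] exactly-one(true, true) = false
[1.2.3] true → false = false
[1.2] false OR true OR false = true
[1] false OR true = true
[2] exactly-one(false, true, false) = true
[root] true AND true = true
Overall: true → paid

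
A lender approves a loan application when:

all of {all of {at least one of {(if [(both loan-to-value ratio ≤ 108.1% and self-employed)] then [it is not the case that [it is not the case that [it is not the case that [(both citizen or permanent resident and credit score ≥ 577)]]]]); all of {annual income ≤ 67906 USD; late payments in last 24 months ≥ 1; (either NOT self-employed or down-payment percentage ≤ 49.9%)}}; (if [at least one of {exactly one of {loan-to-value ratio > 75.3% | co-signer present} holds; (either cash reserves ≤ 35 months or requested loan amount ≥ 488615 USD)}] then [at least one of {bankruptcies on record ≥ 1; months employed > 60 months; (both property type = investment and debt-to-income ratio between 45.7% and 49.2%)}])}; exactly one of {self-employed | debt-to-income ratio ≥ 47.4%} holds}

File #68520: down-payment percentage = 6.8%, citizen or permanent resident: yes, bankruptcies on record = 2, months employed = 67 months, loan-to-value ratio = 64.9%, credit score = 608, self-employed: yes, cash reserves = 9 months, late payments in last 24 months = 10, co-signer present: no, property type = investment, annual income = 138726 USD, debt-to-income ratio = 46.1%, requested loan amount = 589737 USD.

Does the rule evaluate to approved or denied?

Denied

Atomic conditions:
  loan-to-value ratio ≤ 108.1%: 64.9 ≤ 108.1 is true
  self-employed: yes → true
  citizen or permanent resident: yes → true
  credit score ≥ 577: 608 ≥ 577 is true
  annual income ≤ 67906 USD: 138726 ≤ 67906 is false
  late payments in last 24 months ≥ 1: 10 ≥ 1 is true
  NOT self-employed: yes → false
  down-payment percentage ≤ 49.9%: 6.8 ≤ 49.9 is true
  loan-to-value ratio > 75.3%: 64.9 > 75.3 is false
  co-signer present: no → false
  cash reserves ≤ 35 months: 9 ≤ 35 is true
  requested loan amount ≥ 488615 USD: 589737 ≥ 488615 is true
  bankruptcies on record ≥ 1: 2 ≥ 1 is true
  months employed > 60 months: 67 > 60 is true
  property type = investment: investment == investment is true
  debt-to-income ratio between 45.7% and 49.2%: 46.1 in [45.7, 49.2] is true
  debt-to-income ratio ≥ 47.4%: 46.1 ≥ 47.4 is false
Combine:
[1.1.1.1] true AND true = true
[1.1.1.2.1.1.1] true AND true = true
[1.1.1.2.1.1] NOT true = false
[1.1.1.2.1] NOT false = true
[1.1.1.2] NOT true = false
[1.1.1] true → false = false
[1.1.2.3] false OR true = true
[1.1.2] false AND true AND true = false
[1.1] false OR false = false
[1.2.1.1] exactly-one(false, false) = false
[1.2.1.2] true OR true = true
[1.2.1] false OR true = true
[1.2.2.3] true AND true = true
[1.2.2] true OR true OR true = true
[1.2] true → true = true
[1] false AND true = false
[2] exactly-one(true, false) = true
[root] false AND true = false
Overall: false → denied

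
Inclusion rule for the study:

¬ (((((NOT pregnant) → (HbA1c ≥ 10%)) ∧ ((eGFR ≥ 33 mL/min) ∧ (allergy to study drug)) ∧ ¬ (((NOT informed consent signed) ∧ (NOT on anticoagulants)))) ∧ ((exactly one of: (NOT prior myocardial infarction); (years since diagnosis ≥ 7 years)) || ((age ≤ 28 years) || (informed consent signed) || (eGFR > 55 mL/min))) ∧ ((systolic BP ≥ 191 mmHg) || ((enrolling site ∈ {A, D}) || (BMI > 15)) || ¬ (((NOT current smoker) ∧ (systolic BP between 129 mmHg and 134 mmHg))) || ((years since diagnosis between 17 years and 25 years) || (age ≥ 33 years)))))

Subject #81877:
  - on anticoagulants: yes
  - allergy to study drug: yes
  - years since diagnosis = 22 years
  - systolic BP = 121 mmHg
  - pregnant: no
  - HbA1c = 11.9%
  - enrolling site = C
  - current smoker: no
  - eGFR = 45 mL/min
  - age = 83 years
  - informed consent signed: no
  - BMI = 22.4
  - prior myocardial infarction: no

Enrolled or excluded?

Enrolled

Atomic conditions:
  NOT pregnant: no → true
  HbA1c ≥ 10%: 11.9 ≥ 10 is true
  eGFR ≥ 33 mL/min: 45 ≥ 33 is true
  allergy to study drug: yes → true
  NOT informed consent signed: no → true
  NOT on anticoagulants: yes → false
  NOT prior myocardial infarction: no → true
  years since diagnosis ≥ 7 years: 22 ≥ 7 is true
  age ≤ 28 years: 83 ≤ 28 is false
  informed consent signed: no → false
  eGFR > 55 mL/min: 45 > 55 is false
  systolic BP ≥ 191 mmHg: 121 ≥ 191 is false
  enrolling site ∈ {A, D}: C is not in the set → false
  BMI > 15: 22.4 > 15 is true
  NOT current smoker: no → true
  systolic BP between 129 mmHg and 134 mmHg: 121 in [129, 134] is false
  years since diagnosis between 17 years and 25 years: 22 in [17, 25] is true
  age ≥ 33 years: 83 ≥ 33 is true
Combine:
[1.1.1] true → true = true
[1.1.2] true AND true = true
[1.1.3.1] true AND false = false
[1.1.3] NOT false = true
[1.1] true AND true AND true = true
[1.2.1] exactly-one(true, true) = false
[1.2.2] false OR false OR false = false
[1.2] false OR false = false
[1.3.2] false OR true = true
[1.3.3.1] true AND false = false
[1.3.3] NOT false = true
[1.3.4] true OR true = true
[1.3] false OR true OR true OR true = true
[1] true AND false AND true = false
[root] NOT false = true
Overall: true → enrolled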